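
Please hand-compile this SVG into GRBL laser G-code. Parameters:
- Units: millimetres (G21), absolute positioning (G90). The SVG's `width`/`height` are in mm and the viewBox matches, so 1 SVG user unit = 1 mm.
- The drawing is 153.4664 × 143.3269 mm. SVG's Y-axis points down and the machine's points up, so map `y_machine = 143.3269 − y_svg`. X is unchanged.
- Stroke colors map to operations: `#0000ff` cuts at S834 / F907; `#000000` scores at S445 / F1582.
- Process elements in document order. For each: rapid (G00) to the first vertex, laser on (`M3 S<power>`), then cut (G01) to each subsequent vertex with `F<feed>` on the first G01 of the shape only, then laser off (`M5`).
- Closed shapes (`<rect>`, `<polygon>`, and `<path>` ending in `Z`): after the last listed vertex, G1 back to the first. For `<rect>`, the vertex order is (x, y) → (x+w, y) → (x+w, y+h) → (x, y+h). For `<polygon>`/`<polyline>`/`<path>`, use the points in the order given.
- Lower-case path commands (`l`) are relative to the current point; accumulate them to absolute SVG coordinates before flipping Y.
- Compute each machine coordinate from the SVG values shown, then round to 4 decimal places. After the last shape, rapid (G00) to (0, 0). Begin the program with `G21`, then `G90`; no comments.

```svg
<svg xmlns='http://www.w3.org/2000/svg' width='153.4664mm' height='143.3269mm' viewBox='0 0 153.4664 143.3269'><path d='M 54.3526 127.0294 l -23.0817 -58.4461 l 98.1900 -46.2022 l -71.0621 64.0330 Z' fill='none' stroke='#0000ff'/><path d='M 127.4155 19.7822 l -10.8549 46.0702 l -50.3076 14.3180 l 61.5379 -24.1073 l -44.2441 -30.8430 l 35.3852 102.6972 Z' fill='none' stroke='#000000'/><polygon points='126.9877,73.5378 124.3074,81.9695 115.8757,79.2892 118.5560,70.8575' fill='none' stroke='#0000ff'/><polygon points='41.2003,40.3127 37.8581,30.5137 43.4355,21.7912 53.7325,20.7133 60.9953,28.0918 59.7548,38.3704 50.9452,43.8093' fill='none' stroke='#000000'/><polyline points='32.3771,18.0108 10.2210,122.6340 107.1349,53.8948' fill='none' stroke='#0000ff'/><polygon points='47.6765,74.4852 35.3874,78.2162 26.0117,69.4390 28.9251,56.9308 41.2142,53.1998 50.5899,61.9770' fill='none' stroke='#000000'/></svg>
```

G21
G90
G00 X54.3526 Y16.2975
M3 S834
G01 X31.2709 Y74.7436 F907
G01 X129.4609 Y120.9458
G01 X58.3988 Y56.9128
G01 X54.3526 Y16.2975
M5
G00 X127.4155 Y123.5447
M3 S445
G01 X116.5606 Y77.4745 F1582
G01 X66.2530 Y63.1565
G01 X127.7909 Y87.2638
G01 X83.5468 Y118.1068
G01 X118.9320 Y15.4096
G01 X127.4155 Y123.5447
M5
G00 X126.9877 Y69.7891
M3 S834
G01 X124.3074 Y61.3574 F907
G01 X115.8757 Y64.0377
G01 X118.5560 Y72.4694
G01 X126.9877 Y69.7891
M5
G00 X41.2003 Y103.0142
M3 S445
G01 X37.8581 Y112.8132 F1582
G01 X43.4355 Y121.5357
G01 X53.7325 Y122.6136
G01 X60.9953 Y115.2351
G01 X59.7548 Y104.9565
G01 X50.9452 Y99.5176
G01 X41.2003 Y103.0142
M5
G00 X32.3771 Y125.3161
M3 S834
G01 X10.2210 Y20.6929 F907
G01 X107.1349 Y89.4321
M5
G00 X47.6765 Y68.8417
M3 S445
G01 X35.3874 Y65.1107 F1582
G01 X26.0117 Y73.8879
G01 X28.9251 Y86.3961
G01 X41.2142 Y90.1271
G01 X50.5899 Y81.3499
G01 X47.6765 Y68.8417
M5
G00 X0.0000 Y0.0000

viewBox `0 0 153.4664 143.3269` with mm width/height → 1 unit = 1 mm. Flip: y_m = 143.3269 − y_svg.

**Shape 1** — `<path>` closed polygon, stroke `#0000ff` → cut (S834, F907). Machine vertices: (54.3526,16.2975) → (31.2709,74.7436) → (129.4609,120.9458) → (58.3988,56.9128) → (54.3526,16.2975). Closed: final G1 returns to the first vertex.

**Shape 2** — `<path>` closed polygon, stroke `#000000` → score (S445, F1582). Machine vertices: (127.4155,123.5447) → (116.5606,77.4745) → (66.2530,63.1565) → (127.7909,87.2638) → (83.5468,118.1068) → (118.9320,15.4096) → (127.4155,123.5447). Closed: final G1 returns to the first vertex.

**Shape 3** — `<polygon>` regular polygon, stroke `#0000ff` → cut (S834, F907). Machine vertices: (126.9877,69.7891) → (124.3074,61.3574) → (115.8757,64.0377) → (118.5560,72.4694) → (126.9877,69.7891). Closed: final G1 returns to the first vertex.

**Shape 4** — `<polygon>` regular polygon, stroke `#000000` → score (S445, F1582). Machine vertices: (41.2003,103.0142) → (37.8581,112.8132) → (43.4355,121.5357) → (53.7325,122.6136) → (60.9953,115.2351) → (59.7548,104.9565) → (50.9452,99.5176) → (41.2003,103.0142). Closed: final G1 returns to the first vertex.

**Shape 5** — `<polyline>` open polyline, stroke `#0000ff` → cut (S834, F907). Machine vertices: (32.3771,125.3161) → (10.2210,20.6929) → (107.1349,89.4321). Open path.

**Shape 6** — `<polygon>` regular polygon, stroke `#000000` → score (S445, F1582). Machine vertices: (47.6765,68.8417) → (35.3874,65.1107) → (26.0117,73.8879) → (28.9251,86.3961) → (41.2142,90.1271) → (50.5899,81.3499) → (47.6765,68.8417). Closed: final G1 returns to the first vertex.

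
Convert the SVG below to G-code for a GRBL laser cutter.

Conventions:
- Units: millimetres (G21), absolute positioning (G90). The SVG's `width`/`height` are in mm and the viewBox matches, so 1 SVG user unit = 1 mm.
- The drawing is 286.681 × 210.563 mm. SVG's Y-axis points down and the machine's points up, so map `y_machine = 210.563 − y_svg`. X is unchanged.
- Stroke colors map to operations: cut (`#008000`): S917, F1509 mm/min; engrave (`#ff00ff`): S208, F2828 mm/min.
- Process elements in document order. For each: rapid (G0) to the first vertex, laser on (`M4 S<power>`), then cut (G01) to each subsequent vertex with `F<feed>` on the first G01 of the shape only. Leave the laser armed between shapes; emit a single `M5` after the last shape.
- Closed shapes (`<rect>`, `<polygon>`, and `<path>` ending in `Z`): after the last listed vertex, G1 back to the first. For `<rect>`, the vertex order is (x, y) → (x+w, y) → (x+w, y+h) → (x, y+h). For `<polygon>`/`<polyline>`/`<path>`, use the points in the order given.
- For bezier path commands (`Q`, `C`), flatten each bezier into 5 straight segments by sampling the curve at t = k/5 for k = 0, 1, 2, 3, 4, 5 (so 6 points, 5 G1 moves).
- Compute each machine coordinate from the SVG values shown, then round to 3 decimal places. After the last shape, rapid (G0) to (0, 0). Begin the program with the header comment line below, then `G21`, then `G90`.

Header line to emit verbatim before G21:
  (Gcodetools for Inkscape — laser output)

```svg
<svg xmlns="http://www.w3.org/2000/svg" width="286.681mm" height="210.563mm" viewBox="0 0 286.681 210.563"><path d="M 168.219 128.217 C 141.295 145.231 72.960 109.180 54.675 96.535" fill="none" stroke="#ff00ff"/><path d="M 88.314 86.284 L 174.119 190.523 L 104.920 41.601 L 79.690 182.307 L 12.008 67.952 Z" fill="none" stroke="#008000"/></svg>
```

(Gcodetools for Inkscape — laser output)
G21
G90
G0 X168.219 Y82.346
M4 S208
G01 X147.827 Y77.894 F2828
G01 X121.886 Y82.506
G01 X94.787 Y92.513
G01 X70.920 Y104.244
G01 X54.675 Y114.028
G0 X88.314 Y124.279
M4 S917
G01 X174.119 Y20.040 F1509
G01 X104.920 Y168.962
G01 X79.690 Y28.256
G01 X12.008 Y142.611
G01 X88.314 Y124.279
M5
G0 X0.000 Y0.000

viewBox `0 0 286.681 210.563` with mm width/height → 1 unit = 1 mm. Flip: y_m = 210.563 − y_svg.

**Shape 1** — `<path>` cubic bezier, stroke `#ff00ff` → engrave (S208, F2828). Control points (SVG): P0=(168.219,128.217), P1=(141.295,145.231), P2=(72.960,109.180), P3=(54.675,96.535); sampled at t=k/5. Machine vertices: (168.219,82.346) → (147.827,77.894) → (121.886,82.506) → (94.787,92.513) → (70.920,104.244) → (54.675,114.028). Open path.

**Shape 2** — `<path>` closed polygon, stroke `#008000` → cut (S917, F1509). Machine vertices: (88.314,124.279) → (174.119,20.040) → (104.920,168.962) → (79.690,28.256) → (12.008,142.611) → (88.314,124.279). Closed: final G1 returns to the first vertex.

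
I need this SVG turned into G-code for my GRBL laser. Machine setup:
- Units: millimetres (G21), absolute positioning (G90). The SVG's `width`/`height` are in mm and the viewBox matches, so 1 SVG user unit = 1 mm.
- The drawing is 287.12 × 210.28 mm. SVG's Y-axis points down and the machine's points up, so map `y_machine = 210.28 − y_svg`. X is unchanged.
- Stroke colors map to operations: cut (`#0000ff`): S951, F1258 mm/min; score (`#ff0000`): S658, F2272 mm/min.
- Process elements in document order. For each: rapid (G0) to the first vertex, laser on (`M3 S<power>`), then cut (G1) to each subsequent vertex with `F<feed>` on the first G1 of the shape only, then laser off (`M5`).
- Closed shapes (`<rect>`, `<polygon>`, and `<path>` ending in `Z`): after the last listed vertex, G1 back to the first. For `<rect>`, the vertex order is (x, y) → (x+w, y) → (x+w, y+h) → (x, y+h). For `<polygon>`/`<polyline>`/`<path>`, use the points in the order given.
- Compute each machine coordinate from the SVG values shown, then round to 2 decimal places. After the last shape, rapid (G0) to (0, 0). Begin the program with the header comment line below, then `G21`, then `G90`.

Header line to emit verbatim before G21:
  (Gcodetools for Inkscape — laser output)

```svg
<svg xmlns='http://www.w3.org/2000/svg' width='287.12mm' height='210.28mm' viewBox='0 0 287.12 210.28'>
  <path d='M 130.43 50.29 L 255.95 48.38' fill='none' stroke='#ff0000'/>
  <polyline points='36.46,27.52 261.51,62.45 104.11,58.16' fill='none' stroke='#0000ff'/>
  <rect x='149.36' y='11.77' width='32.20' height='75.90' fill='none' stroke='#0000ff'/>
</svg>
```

Since the viewBox matches the mm dimensions, user units are millimetres directly. The only transform is the Y-flip y_m = 210.28 − y_svg.

Shape 1 is a line segment drawn with `<path>`. Its stroke #ff0000 means score at S658, F2272. After flipping Y the toolpath is (130.43,159.99) → (255.95,161.90).

Shape 2 is a open polyline drawn with `<polyline>`. Its stroke #0000ff means cut at S951, F1258. After flipping Y the toolpath is (36.46,182.76) → (261.51,147.83) → (104.11,152.12).

Shape 3 is a rectangle drawn with `<rect>`. Its stroke #0000ff means cut at S951, F1258. After flipping Y the toolpath is (149.36,198.51) → (181.56,198.51) → (181.56,122.61) → (149.36,122.61) → (149.36,198.51), returning to the start.

(Gcodetools for Inkscape — laser output)
G21
G90
G0 X130.43 Y159.99
M3 S658
G1 X255.95 Y161.90 F2272
M5
G0 X36.46 Y182.76
M3 S951
G1 X261.51 Y147.83 F1258
G1 X104.11 Y152.12
M5
G0 X149.36 Y198.51
M3 S951
G1 X181.56 Y198.51 F1258
G1 X181.56 Y122.61
G1 X149.36 Y122.61
G1 X149.36 Y198.51
M5
G0 X0.00 Y0.00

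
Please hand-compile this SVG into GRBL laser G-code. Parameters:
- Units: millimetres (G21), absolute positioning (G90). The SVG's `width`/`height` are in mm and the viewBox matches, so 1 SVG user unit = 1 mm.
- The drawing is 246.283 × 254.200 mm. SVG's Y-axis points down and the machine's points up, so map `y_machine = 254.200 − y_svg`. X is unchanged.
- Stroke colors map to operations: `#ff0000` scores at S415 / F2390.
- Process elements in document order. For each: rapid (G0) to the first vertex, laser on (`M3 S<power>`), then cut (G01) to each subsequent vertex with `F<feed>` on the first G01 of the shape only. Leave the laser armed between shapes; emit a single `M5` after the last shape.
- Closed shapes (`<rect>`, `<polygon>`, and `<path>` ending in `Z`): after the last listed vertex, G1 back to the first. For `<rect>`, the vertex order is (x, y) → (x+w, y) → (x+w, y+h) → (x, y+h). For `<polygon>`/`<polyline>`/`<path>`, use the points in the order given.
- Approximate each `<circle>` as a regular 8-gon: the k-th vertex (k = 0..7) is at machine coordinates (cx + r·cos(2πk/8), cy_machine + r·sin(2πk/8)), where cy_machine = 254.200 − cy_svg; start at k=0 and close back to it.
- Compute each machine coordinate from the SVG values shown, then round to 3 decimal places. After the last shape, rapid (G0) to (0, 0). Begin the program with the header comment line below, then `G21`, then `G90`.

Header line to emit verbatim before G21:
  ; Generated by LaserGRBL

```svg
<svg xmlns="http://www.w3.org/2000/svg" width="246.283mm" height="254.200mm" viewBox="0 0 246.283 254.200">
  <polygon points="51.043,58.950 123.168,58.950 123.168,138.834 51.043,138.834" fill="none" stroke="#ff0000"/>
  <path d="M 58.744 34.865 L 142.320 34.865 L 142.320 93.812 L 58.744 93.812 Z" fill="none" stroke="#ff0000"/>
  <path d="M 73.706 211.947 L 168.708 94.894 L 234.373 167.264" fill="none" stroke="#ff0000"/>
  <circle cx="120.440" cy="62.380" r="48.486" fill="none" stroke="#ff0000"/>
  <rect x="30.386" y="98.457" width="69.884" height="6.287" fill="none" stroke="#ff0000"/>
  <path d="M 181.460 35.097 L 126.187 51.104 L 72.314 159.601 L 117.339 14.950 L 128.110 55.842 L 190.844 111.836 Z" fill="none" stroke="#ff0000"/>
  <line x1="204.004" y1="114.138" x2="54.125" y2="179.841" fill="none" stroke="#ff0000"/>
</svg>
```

Since the viewBox matches the mm dimensions, user units are millimetres directly. The only transform is the Y-flip y_m = 254.200 − y_svg.

Shape 1 is a rectangle drawn with `<polygon>`. Its stroke #ff0000 means score at S415, F2390. After flipping Y the toolpath is (51.043,195.250) → (123.168,195.250) → (123.168,115.366) → (51.043,115.366) → (51.043,195.250), returning to the start.

Shape 2 is a rectangle drawn with `<path>`. Its stroke #ff0000 means score at S415, F2390. After flipping Y the toolpath is (58.744,219.335) → (142.320,219.335) → (142.320,160.388) → (58.744,160.388) → (58.744,219.335), returning to the start.

Shape 3 is a open polyline drawn with `<path>`. Its stroke #ff0000 means score at S415, F2390. After flipping Y the toolpath is (73.706,42.253) → (168.708,159.306) → (234.373,86.936).

Shape 4 is a circle drawn with `<circle>`. Its stroke #ff0000 means score at S415, F2390. After flipping Y the toolpath is (168.926,191.820) → (154.725,226.105) → (120.440,240.306) → (86.155,226.105) → (71.954,191.820) → (86.155,157.535) → (120.440,143.334) → (154.725,157.535) → (168.926,191.820), returning to the start.

Shape 5 is a rectangle drawn with `<rect>`. Its stroke #ff0000 means score at S415, F2390. After flipping Y the toolpath is (30.386,155.743) → (100.270,155.743) → (100.270,149.456) → (30.386,149.456) → (30.386,155.743), returning to the start.

Shape 6 is a closed polygon drawn with `<path>`. Its stroke #ff0000 means score at S415, F2390. After flipping Y the toolpath is (181.460,219.103) → (126.187,203.096) → (72.314,94.599) → (117.339,239.250) → (128.110,198.358) → (190.844,142.364) → (181.460,219.103), returning to the start.

Shape 7 is a line segment drawn with `<line>`. Its stroke #ff0000 means score at S415, F2390. After flipping Y the toolpath is (204.004,140.062) → (54.125,74.359).

; Generated by LaserGRBL
G21
G90
G0 X51.043 Y195.250
M3 S415
G01 X123.168 Y195.250 F2390
G01 X123.168 Y115.366
G01 X51.043 Y115.366
G01 X51.043 Y195.250
G0 X58.744 Y219.335
M3 S415
G01 X142.320 Y219.335 F2390
G01 X142.320 Y160.388
G01 X58.744 Y160.388
G01 X58.744 Y219.335
G0 X73.706 Y42.253
M3 S415
G01 X168.708 Y159.306 F2390
G01 X234.373 Y86.936
G0 X168.926 Y191.820
M3 S415
G01 X154.725 Y226.105 F2390
G01 X120.440 Y240.306
G01 X86.155 Y226.105
G01 X71.954 Y191.820
G01 X86.155 Y157.535
G01 X120.440 Y143.334
G01 X154.725 Y157.535
G01 X168.926 Y191.820
G0 X30.386 Y155.743
M3 S415
G01 X100.270 Y155.743 F2390
G01 X100.270 Y149.456
G01 X30.386 Y149.456
G01 X30.386 Y155.743
G0 X181.460 Y219.103
M3 S415
G01 X126.187 Y203.096 F2390
G01 X72.314 Y94.599
G01 X117.339 Y239.250
G01 X128.110 Y198.358
G01 X190.844 Y142.364
G01 X181.460 Y219.103
G0 X204.004 Y140.062
M3 S415
G01 X54.125 Y74.359 F2390
M5
G0 X0.000 Y0.000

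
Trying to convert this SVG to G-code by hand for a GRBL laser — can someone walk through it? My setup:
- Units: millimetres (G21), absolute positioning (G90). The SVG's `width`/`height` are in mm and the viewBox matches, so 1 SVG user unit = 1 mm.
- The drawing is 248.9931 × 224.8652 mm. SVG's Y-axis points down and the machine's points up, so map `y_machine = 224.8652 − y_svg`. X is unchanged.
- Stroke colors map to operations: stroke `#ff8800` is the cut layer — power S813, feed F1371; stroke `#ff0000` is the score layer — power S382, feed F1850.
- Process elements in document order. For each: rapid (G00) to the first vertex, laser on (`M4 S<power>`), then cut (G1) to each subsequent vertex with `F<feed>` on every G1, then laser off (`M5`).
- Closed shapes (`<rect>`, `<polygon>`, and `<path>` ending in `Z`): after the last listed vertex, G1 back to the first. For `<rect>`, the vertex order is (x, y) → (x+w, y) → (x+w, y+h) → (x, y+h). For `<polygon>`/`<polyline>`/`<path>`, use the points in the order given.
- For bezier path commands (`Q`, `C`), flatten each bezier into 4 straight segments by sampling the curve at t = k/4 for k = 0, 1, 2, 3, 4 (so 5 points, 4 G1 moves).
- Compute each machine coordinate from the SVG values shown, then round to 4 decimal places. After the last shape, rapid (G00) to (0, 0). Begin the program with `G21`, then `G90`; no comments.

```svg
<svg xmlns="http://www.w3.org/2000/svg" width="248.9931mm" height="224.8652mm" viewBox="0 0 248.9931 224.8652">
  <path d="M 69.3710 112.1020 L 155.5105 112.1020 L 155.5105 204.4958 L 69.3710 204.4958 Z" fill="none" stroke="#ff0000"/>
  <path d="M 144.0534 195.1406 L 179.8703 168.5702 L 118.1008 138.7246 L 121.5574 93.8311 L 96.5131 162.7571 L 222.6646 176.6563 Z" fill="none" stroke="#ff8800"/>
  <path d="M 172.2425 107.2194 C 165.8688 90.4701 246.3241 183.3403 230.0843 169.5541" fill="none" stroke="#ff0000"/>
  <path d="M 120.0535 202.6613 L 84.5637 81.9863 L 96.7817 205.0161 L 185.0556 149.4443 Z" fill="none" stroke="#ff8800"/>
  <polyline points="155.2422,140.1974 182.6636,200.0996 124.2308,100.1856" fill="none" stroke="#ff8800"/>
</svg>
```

G21
G90
G00 X69.3710 Y112.7632
M4 S382
G1 X155.5105 Y112.7632 F1850
G1 X155.5105 Y20.3694 F1850
G1 X69.3710 Y20.3694 F1850
G1 X69.3710 Y112.7632 F1850
M5
G00 X144.0534 Y29.7246
M4 S813
G1 X179.8703 Y56.2950 F1371
G1 X118.1008 Y86.1406 F1371
G1 X121.5574 Y131.0341 F1371
G1 X96.5131 Y62.1081 F1371
G1 X222.6646 Y48.2089 F1371
G1 X144.0534 Y29.7246 F1371
M5
G00 X172.2425 Y117.6458
M4 S382
G1 X180.8751 Y113.0334 F1850
G1 X204.8632 Y87.5896 F1850
G1 X227.0014 Y61.5902 F1850
G1 X230.0843 Y55.3111 F1850
M5
G00 X120.0535 Y22.2039
M4 S813
G1 X84.5637 Y142.8789 F1371
G1 X96.7817 Y19.8491 F1371
G1 X185.0556 Y75.4209 F1371
G1 X120.0535 Y22.2039 F1371
M5
G00 X155.2422 Y84.6678
M4 S813
G1 X182.6636 Y24.7656 F1371
G1 X124.2308 Y124.6796 F1371
M5
G00 X0.0000 Y0.0000

viewBox `0 0 248.9931 224.8652` with mm width/height → 1 unit = 1 mm. Flip: y_m = 224.8652 − y_svg.

**Shape 1** — `<path>` rectangle, stroke `#ff0000` → score (S382, F1850). Machine vertices: (69.3710,112.7632) → (155.5105,112.7632) → (155.5105,20.3694) → (69.3710,20.3694) → (69.3710,112.7632). Closed: final G1 returns to the first vertex.

**Shape 2** — `<path>` closed polygon, stroke `#ff8800` → cut (S813, F1371). Machine vertices: (144.0534,29.7246) → (179.8703,56.2950) → (118.1008,86.1406) → (121.5574,131.0341) → (96.5131,62.1081) → (222.6646,48.2089) → (144.0534,29.7246). Closed: final G1 returns to the first vertex.

**Shape 3** — `<path>` cubic bezier, stroke `#ff0000` → score (S382, F1850). Control points (SVG): P0=(172.2425,107.2194), P1=(165.8688,90.4701), P2=(246.3241,183.3403), P3=(230.0843,169.5541); sampled at t=k/4. Machine vertices: (172.2425,117.6458) → (180.8751,113.0334) → (204.8632,87.5896) → (227.0014,61.5902) → (230.0843,55.3111). Open path.

**Shape 4** — `<path>` closed polygon, stroke `#ff8800` → cut (S813, F1371). Machine vertices: (120.0535,22.2039) → (84.5637,142.8789) → (96.7817,19.8491) → (185.0556,75.4209) → (120.0535,22.2039). Closed: final G1 returns to the first vertex.

**Shape 5** — `<polyline>` open polyline, stroke `#ff8800` → cut (S813, F1371). Machine vertices: (155.2422,84.6678) → (182.6636,24.7656) → (124.2308,124.6796). Open path.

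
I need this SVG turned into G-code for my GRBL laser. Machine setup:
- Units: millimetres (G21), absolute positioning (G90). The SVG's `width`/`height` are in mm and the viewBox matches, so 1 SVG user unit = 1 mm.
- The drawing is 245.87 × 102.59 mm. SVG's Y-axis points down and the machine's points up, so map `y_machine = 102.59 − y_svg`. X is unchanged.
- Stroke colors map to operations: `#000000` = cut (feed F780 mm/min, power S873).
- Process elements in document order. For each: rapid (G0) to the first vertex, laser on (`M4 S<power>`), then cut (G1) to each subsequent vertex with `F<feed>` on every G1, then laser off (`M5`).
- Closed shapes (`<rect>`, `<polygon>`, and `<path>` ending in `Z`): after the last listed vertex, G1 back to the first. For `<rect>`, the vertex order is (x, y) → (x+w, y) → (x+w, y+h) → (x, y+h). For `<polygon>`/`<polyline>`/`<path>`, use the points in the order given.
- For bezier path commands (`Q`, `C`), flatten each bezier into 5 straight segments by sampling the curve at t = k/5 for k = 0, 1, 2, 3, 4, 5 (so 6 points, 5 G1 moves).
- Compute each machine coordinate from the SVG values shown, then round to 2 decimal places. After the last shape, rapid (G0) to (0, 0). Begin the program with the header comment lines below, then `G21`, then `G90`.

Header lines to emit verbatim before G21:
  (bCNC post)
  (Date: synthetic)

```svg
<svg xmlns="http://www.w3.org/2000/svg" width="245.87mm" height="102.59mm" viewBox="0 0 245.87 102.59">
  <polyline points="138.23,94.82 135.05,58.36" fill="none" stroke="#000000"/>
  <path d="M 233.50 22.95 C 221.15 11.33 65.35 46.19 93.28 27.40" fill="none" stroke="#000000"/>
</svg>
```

(bCNC post)
(Date: synthetic)
G21
G90
G0 X138.23 Y7.77
M4 S873
G1 X135.05 Y44.23 F780
M5
G0 X233.50 Y79.64
M4 S873
G1 X211.49 Y81.84 F780
G1 X170.76 Y77.68 F780
G1 X127.01 Y71.99 F780
G1 X95.95 Y69.55 F780
G1 X93.28 Y75.19 F780
M5
G0 X0.00 Y0.00

1 u = 1 mm; y_m = 102.59 − y.

[1] `<polyline>` line segment, #000000→cut S873 F780: (138.23,7.77) → (135.05,44.23)

[2] `<path>` cubic bezier, #000000→cut S873 F780: (233.50,79.64) → (211.49,81.84) → (170.76,77.68) → (127.01,71.99) → (95.95,69.55) → (93.28,75.19)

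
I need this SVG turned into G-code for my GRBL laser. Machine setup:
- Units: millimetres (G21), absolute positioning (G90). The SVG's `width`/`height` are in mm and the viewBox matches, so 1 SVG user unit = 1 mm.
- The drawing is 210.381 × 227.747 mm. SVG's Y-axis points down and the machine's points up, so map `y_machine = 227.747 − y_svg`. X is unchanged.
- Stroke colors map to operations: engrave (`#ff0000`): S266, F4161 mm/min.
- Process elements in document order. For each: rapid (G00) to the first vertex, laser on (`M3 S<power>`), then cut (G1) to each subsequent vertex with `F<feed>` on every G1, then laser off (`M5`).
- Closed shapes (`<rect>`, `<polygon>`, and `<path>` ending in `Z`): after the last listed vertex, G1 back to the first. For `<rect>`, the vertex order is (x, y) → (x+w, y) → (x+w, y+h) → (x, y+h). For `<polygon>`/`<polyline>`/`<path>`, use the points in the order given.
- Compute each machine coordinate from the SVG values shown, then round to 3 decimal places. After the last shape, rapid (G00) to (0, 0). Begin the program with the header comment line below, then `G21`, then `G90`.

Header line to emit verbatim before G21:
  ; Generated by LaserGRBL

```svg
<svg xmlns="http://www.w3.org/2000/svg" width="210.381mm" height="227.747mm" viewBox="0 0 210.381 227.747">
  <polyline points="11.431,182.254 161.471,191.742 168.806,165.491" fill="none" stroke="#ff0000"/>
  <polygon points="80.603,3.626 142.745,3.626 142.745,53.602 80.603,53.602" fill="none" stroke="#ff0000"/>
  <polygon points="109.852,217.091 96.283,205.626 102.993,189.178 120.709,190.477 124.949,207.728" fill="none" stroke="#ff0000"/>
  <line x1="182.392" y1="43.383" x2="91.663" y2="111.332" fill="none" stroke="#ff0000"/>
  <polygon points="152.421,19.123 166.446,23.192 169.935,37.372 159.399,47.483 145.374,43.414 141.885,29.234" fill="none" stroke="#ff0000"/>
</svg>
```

viewBox `0 0 210.381 227.747` with mm width/height → 1 unit = 1 mm. Flip: y_m = 227.747 − y_svg.

**Shape 1** — `<polyline>` open polyline, stroke `#ff0000` → engrave (S266, F4161). Machine vertices: (11.431,45.493) → (161.471,36.005) → (168.806,62.256). Open path.

**Shape 2** — `<polygon>` rectangle, stroke `#ff0000` → engrave (S266, F4161). Machine vertices: (80.603,224.121) → (142.745,224.121) → (142.745,174.145) → (80.603,174.145) → (80.603,224.121). Closed: final G1 returns to the first vertex.

**Shape 3** — `<polygon>` regular polygon, stroke `#ff0000` → engrave (S266, F4161). Machine vertices: (109.852,10.656) → (96.283,22.121) → (102.993,38.569) → (120.709,37.270) → (124.949,20.019) → (109.852,10.656). Closed: final G1 returns to the first vertex.

**Shape 4** — `<line>` line segment, stroke `#ff0000` → engrave (S266, F4161). Machine vertices: (182.392,184.364) → (91.663,116.415). Open path.

**Shape 5** — `<polygon>` regular polygon, stroke `#ff0000` → engrave (S266, F4161). Machine vertices: (152.421,208.624) → (166.446,204.555) → (169.935,190.375) → (159.399,180.264) → (145.374,184.333) → (141.885,198.513) → (152.421,208.624). Closed: final G1 returns to the first vertex.

; Generated by LaserGRBL
G21
G90
G00 X11.431 Y45.493
M3 S266
G1 X161.471 Y36.005 F4161
G1 X168.806 Y62.256 F4161
M5
G00 X80.603 Y224.121
M3 S266
G1 X142.745 Y224.121 F4161
G1 X142.745 Y174.145 F4161
G1 X80.603 Y174.145 F4161
G1 X80.603 Y224.121 F4161
M5
G00 X109.852 Y10.656
M3 S266
G1 X96.283 Y22.121 F4161
G1 X102.993 Y38.569 F4161
G1 X120.709 Y37.270 F4161
G1 X124.949 Y20.019 F4161
G1 X109.852 Y10.656 F4161
M5
G00 X182.392 Y184.364
M3 S266
G1 X91.663 Y116.415 F4161
M5
G00 X152.421 Y208.624
M3 S266
G1 X166.446 Y204.555 F4161
G1 X169.935 Y190.375 F4161
G1 X159.399 Y180.264 F4161
G1 X145.374 Y184.333 F4161
G1 X141.885 Y198.513 F4161
G1 X152.421 Y208.624 F4161
M5
G00 X0.000 Y0.000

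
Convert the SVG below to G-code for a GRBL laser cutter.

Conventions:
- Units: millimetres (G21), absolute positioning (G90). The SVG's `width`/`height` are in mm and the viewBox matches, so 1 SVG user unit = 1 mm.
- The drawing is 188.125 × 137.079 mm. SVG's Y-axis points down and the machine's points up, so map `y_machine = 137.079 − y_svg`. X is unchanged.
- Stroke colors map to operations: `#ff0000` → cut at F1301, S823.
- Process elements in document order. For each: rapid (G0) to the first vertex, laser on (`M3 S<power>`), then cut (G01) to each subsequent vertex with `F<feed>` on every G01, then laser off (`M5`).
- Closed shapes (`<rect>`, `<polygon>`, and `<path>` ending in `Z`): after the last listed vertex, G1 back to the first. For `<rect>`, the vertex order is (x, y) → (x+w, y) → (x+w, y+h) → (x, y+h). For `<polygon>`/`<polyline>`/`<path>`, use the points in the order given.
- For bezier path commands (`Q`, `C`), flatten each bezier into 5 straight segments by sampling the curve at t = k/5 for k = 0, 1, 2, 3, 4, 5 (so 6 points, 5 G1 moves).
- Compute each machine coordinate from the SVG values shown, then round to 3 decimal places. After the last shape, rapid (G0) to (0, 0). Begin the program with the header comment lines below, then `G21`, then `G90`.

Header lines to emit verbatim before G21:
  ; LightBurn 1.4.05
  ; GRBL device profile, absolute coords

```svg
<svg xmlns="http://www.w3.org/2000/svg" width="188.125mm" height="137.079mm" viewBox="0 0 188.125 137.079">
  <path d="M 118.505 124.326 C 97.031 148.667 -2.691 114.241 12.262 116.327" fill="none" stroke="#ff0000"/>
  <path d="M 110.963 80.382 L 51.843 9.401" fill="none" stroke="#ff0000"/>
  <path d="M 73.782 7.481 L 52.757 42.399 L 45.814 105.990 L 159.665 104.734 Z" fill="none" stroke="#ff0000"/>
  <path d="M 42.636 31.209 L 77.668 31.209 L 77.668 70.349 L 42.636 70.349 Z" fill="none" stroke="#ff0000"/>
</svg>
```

1 u = 1 mm; y_m = 137.079 − y.

[1] `<path>` cubic bezier, #ff0000→cut S823 F1301: (118.505,12.753) → (97.774,4.438) → (67.524,5.654) → (37.015,11.827) → (15.508,18.384) → (12.262,20.752)

[2] `<path>` line segment, #ff0000→cut S823 F1301: (110.963,56.697) → (51.843,127.678)

[3] `<path>` closed polygon, #ff0000→cut S823 F1301: (73.782,129.598) → (52.757,94.680) → (45.814,31.089) → (159.665,32.345) → (73.782,129.598) (closed)

[4] `<path>` rectangle, #ff0000→cut S823 F1301: (42.636,105.870) → (77.668,105.870) → (77.668,66.730) → (42.636,66.730) → (42.636,105.870) (closed)

; LightBurn 1.4.05
; GRBL device profile, absolute coords
G21
G90
G0 X118.505 Y12.753
M3 S823
G01 X97.774 Y4.438 F1301
G01 X67.524 Y5.654 F1301
G01 X37.015 Y11.827 F1301
G01 X15.508 Y18.384 F1301
G01 X12.262 Y20.752 F1301
M5
G0 X110.963 Y56.697
M3 S823
G01 X51.843 Y127.678 F1301
M5
G0 X73.782 Y129.598
M3 S823
G01 X52.757 Y94.680 F1301
G01 X45.814 Y31.089 F1301
G01 X159.665 Y32.345 F1301
G01 X73.782 Y129.598 F1301
M5
G0 X42.636 Y105.870
M3 S823
G01 X77.668 Y105.870 F1301
G01 X77.668 Y66.730 F1301
G01 X42.636 Y66.730 F1301
G01 X42.636 Y105.870 F1301
M5
G0 X0.000 Y0.000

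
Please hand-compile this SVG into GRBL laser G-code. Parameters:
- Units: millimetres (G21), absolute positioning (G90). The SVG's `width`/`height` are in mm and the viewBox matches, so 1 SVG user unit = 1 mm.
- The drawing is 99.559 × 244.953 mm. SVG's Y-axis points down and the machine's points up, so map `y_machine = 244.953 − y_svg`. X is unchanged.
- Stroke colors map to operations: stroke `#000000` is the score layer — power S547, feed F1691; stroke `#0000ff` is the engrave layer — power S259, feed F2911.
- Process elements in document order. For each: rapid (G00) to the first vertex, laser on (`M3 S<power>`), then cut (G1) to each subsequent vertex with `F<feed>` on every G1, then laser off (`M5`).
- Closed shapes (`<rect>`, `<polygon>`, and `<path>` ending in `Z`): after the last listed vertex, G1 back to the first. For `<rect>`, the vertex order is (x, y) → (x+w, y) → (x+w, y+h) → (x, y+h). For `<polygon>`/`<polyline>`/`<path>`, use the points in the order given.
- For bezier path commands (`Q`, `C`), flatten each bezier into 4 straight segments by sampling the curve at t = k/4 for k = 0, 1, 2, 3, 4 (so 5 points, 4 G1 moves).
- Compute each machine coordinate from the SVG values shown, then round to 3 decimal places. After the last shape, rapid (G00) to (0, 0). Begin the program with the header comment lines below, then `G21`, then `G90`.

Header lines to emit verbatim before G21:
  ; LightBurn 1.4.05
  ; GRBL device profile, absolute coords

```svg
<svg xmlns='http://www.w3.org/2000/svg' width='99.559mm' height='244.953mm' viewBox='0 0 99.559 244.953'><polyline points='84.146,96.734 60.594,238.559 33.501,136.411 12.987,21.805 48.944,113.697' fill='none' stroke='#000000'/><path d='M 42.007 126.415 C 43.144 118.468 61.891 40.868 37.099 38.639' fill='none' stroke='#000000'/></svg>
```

Since the viewBox matches the mm dimensions, user units are millimetres directly. The only transform is the Y-flip y_m = 244.953 − y_svg.

Shape 1 is a open polyline drawn with `<polyline>`. Its stroke #000000 means score at S547, F1691. After flipping Y the toolpath is (84.146,148.219) → (60.594,6.394) → (33.501,108.542) → (12.987,223.148) → (48.944,131.256).

Shape 2 is a cubic bezier drawn with `<path>`. Its stroke #000000 means score at S547, F1691. After flipping Y the toolpath is (42.007,118.538) → (45.206,135.292) → (49.276,164.570) → (48.485,192.776) → (37.099,206.314).

; LightBurn 1.4.05
; GRBL device profile, absolute coords
G21
G90
G00 X84.146 Y148.219
M3 S547
G1 X60.594 Y6.394 F1691
G1 X33.501 Y108.542 F1691
G1 X12.987 Y223.148 F1691
G1 X48.944 Y131.256 F1691
M5
G00 X42.007 Y118.538
M3 S547
G1 X45.206 Y135.292 F1691
G1 X49.276 Y164.570 F1691
G1 X48.485 Y192.776 F1691
G1 X37.099 Y206.314 F1691
M5
G00 X0.000 Y0.000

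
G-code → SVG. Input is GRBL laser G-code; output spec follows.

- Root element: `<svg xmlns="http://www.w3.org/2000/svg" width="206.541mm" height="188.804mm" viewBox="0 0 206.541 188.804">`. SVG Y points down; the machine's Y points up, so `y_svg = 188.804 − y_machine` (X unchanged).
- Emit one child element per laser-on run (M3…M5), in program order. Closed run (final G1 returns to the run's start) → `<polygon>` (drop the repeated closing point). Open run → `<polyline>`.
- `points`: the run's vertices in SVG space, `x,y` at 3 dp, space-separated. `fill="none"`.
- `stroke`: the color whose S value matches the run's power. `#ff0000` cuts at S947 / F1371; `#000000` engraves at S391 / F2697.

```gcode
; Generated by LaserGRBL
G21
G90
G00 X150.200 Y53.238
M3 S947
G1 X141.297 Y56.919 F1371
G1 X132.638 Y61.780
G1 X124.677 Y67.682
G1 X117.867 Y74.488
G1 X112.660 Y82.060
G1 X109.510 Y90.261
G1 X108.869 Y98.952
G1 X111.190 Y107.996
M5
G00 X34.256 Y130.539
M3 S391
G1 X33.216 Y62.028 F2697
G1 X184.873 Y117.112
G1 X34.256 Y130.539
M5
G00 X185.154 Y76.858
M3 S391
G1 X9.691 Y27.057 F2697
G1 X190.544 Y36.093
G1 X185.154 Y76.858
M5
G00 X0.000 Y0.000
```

<svg xmlns="http://www.w3.org/2000/svg" width="206.541mm" height="188.804mm" viewBox="0 0 206.541 188.804">
  <polyline points="150.200,135.566 141.297,131.885 132.638,127.024 124.677,121.122 117.867,114.316 112.660,106.744 109.510,98.543 108.869,89.852 111.190,80.808" fill="none" stroke="#ff0000"/>
  <polygon points="34.256,58.265 33.216,126.776 184.873,71.692" fill="none" stroke="#000000"/>
  <polygon points="185.154,111.946 9.691,161.747 190.544,152.711" fill="none" stroke="#000000"/>
</svg>

y_svg = 188.804 − y_m.

[1] S947→`#ff0000` (cut); open run; points: 150.200,135.566 141.297,131.885 132.638,127.024 124.677,121.122 117.867,114.316 112.660,106.744 109.510,98.543 108.869,89.852 111.190,80.808

[2] S391→`#000000` (engrave); closed run; points: 34.256,58.265 33.216,126.776 184.873,71.692

[3] S391→`#000000` (engrave); closed run; points: 185.154,111.946 9.691,161.747 190.544,152.711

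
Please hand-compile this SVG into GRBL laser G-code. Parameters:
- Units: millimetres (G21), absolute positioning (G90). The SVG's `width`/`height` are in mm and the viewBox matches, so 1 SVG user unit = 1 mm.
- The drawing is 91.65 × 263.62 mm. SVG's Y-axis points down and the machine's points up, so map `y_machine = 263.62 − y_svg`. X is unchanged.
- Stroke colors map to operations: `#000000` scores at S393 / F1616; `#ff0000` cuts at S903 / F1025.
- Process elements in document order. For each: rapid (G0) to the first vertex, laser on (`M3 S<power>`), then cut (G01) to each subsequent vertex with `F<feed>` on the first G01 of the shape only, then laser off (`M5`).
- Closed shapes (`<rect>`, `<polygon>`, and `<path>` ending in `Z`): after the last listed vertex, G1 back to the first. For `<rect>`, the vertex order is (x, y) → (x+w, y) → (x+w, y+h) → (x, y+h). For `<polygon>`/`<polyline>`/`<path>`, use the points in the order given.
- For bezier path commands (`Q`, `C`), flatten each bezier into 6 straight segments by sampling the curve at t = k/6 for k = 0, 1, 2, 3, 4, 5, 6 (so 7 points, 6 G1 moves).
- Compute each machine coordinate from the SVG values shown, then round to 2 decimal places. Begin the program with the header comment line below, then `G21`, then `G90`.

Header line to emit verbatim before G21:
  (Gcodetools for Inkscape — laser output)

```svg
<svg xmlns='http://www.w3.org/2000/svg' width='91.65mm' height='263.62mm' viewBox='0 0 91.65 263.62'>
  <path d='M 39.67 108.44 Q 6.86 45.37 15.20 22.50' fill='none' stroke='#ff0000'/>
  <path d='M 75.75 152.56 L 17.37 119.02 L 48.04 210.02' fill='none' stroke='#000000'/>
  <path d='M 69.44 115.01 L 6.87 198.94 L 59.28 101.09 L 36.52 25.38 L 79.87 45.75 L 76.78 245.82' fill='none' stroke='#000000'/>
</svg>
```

viewBox `0 0 91.65 263.62` with mm width/height → 1 unit = 1 mm. Flip: y_m = 263.62 − y_svg.

**Shape 1** — `<path>` quadratic bezier, stroke `#ff0000` → cut (S903, F1025). Control points (SVG): P0=(39.67,108.44), P1=(6.86,45.37), P2=(15.20,22.50); sampled at t=k/6. Machine vertices: (39.67,155.18) → (29.88,175.09) → (22.37,192.76) → (17.15,208.20) → (14.21,221.41) → (13.56,232.38) → (15.20,241.12). Open path.

**Shape 2** — `<path>` open polyline, stroke `#000000` → score (S393, F1616). Machine vertices: (75.75,111.06) → (17.37,144.60) → (48.04,53.60). Open path.

**Shape 3** — `<path>` open polyline, stroke `#000000` → score (S393, F1616). Machine vertices: (69.44,148.61) → (6.87,64.68) → (59.28,162.53) → (36.52,238.24) → (79.87,217.87) → (76.78,17.80). Open path.

(Gcodetools for Inkscape — laser output)
G21
G90
G0 X39.67 Y155.18
M3 S903
G01 X29.88 Y175.09 F1025
G01 X22.37 Y192.76
G01 X17.15 Y208.20
G01 X14.21 Y221.41
G01 X13.56 Y232.38
G01 X15.20 Y241.12
M5
G0 X75.75 Y111.06
M3 S393
G01 X17.37 Y144.60 F1616
G01 X48.04 Y53.60
M5
G0 X69.44 Y148.61
M3 S393
G01 X6.87 Y64.68 F1616
G01 X59.28 Y162.53
G01 X36.52 Y238.24
G01 X79.87 Y217.87
G01 X76.78 Y17.80
M5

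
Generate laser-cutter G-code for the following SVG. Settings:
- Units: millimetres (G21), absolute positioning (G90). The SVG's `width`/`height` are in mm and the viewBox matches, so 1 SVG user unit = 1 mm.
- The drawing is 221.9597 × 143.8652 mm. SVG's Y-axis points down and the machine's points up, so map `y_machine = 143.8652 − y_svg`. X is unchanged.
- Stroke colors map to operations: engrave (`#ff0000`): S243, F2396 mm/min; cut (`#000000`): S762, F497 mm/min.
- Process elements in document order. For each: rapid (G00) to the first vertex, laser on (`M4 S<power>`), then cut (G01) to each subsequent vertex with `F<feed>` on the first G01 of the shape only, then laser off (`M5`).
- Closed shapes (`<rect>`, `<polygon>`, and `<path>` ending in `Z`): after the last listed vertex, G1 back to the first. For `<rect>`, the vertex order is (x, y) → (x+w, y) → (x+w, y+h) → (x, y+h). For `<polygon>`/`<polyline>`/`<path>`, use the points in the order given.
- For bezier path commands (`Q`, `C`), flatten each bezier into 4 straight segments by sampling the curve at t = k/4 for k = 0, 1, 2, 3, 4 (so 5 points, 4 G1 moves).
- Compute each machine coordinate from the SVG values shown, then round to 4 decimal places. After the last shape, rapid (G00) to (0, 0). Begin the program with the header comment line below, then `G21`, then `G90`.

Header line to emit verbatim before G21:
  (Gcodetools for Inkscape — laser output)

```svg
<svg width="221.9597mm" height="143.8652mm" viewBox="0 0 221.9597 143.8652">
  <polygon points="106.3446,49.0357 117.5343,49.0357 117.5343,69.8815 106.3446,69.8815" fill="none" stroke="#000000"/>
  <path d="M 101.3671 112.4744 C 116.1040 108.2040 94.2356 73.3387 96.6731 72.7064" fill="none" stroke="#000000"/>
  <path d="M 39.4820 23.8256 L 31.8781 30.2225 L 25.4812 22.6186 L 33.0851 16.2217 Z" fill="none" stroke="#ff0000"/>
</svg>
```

(Gcodetools for Inkscape — laser output)
G21
G90
G00 X106.3446 Y94.8295
M4 S762
G01 X117.5343 Y94.8295 F497
G01 X117.5343 Y73.9837
G01 X106.3446 Y73.9837
G01 X106.3446 Y94.8295
M5
G00 X101.3671 Y31.3908
M4 S762
G01 X106.5080 Y39.3172 F497
G01 X103.6324 Y52.6391
G01 X98.4506 Y65.2788
G01 X96.6731 Y71.1588
M5
G00 X39.4820 Y120.0396
M4 S243
G01 X31.8781 Y113.6427 F2396
G01 X25.4812 Y121.2466
G01 X33.0851 Y127.6435
G01 X39.4820 Y120.0396
M5
G00 X0.0000 Y0.0000

1 u = 1 mm; y_m = 143.8652 − y.

[1] `<polygon>` rectangle, #000000→cut S762 F497: (106.3446,94.8295) → (117.5343,94.8295) → (117.5343,73.9837) → (106.3446,73.9837) → (106.3446,94.8295) (closed)

[2] `<path>` cubic bezier, #000000→cut S762 F497: (101.3671,31.3908) → (106.5080,39.3172) → (103.6324,52.6391) → (98.4506,65.2788) → (96.6731,71.1588)

[3] `<path>` regular polygon, #ff0000→engrave S243 F2396: (39.4820,120.0396) → (31.8781,113.6427) → (25.4812,121.2466) → (33.0851,127.6435) → (39.4820,120.0396) (closed)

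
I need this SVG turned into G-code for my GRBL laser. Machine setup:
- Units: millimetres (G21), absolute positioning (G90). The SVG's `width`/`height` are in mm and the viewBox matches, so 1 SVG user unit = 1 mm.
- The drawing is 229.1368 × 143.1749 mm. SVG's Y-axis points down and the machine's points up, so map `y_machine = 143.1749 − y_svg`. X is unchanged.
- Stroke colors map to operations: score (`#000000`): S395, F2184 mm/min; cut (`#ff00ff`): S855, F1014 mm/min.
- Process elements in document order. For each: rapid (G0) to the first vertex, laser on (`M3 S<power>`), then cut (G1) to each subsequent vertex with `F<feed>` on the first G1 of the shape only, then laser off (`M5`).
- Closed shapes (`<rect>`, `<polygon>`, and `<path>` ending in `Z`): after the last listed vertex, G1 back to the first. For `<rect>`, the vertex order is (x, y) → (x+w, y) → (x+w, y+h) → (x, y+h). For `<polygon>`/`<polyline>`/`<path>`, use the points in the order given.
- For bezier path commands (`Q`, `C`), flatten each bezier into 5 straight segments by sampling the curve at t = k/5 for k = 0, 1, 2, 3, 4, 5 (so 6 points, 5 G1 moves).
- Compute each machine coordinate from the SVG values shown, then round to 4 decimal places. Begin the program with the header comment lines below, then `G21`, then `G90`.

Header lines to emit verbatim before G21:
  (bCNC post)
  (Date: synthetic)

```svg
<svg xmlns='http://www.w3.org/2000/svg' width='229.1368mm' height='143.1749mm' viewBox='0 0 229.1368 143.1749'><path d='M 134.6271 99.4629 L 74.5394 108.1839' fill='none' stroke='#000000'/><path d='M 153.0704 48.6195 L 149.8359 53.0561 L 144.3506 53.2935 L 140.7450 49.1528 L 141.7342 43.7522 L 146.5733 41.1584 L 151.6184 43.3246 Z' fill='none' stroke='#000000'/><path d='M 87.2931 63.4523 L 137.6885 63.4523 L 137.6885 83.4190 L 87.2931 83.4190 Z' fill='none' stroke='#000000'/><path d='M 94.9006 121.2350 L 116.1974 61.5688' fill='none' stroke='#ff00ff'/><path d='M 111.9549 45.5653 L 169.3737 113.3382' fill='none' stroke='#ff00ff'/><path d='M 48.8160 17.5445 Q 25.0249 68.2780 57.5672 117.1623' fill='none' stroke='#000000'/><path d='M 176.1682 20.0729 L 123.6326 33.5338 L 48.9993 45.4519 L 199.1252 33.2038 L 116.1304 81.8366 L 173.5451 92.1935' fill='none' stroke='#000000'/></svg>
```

(bCNC post)
(Date: synthetic)
G21
G90
G0 X134.6271 Y43.7120
M3 S395
G1 X74.5394 Y34.9910 F2184
M5
G0 X153.0704 Y94.5554
M3 S395
G1 X149.8359 Y90.1188 F2184
G1 X144.3506 Y89.8814
G1 X140.7450 Y94.0221
G1 X141.7342 Y99.4227
G1 X146.5733 Y102.0165
G1 X151.6184 Y99.8503
G1 X153.0704 Y94.5554
M5
G0 X87.2931 Y79.7226
M3 S395
G1 X137.6885 Y79.7226 F2184
G1 X137.6885 Y59.7559
G1 X87.2931 Y59.7559
G1 X87.2931 Y79.7226
M5
G0 X94.9006 Y21.9399
M3 S855
G1 X116.1974 Y81.6061 F1014
M5
G0 X111.9549 Y97.6096
M3 S855
G1 X169.3737 Y29.8367 F1014
M5
G0 X48.8160 Y125.6304
M3 S395
G1 X41.5529 Y105.4110 F2184
G1 X38.7965 Y85.3395
G1 X40.5467 Y65.4159
G1 X46.8036 Y45.6403
G1 X57.5672 Y26.0126
M5
G0 X176.1682 Y123.1020
M3 S395
G1 X123.6326 Y109.6411 F2184
G1 X48.9993 Y97.7230
G1 X199.1252 Y109.9711
G1 X116.1304 Y61.3383
G1 X173.5451 Y50.9814
M5

Since the viewBox matches the mm dimensions, user units are millimetres directly. The only transform is the Y-flip y_m = 143.1749 − y_svg.

Shape 1 is a line segment drawn with `<path>`. Its stroke #000000 means score at S395, F2184. After flipping Y the toolpath is (134.6271,43.7120) → (74.5394,34.9910).

Shape 2 is a regular polygon drawn with `<path>`. Its stroke #000000 means score at S395, F2184. After flipping Y the toolpath is (153.0704,94.5554) → (149.8359,90.1188) → (144.3506,89.8814) → (140.7450,94.0221) → (141.7342,99.4227) → (146.5733,102.0165) → (151.6184,99.8503) → (153.0704,94.5554), returning to the start.

Shape 3 is a rectangle drawn with `<path>`. Its stroke #000000 means score at S395, F2184. After flipping Y the toolpath is (87.2931,79.7226) → (137.6885,79.7226) → (137.6885,59.7559) → (87.2931,59.7559) → (87.2931,79.7226), returning to the start.

Shape 4 is a line segment drawn with `<path>`. Its stroke #ff00ff means cut at S855, F1014. After flipping Y the toolpath is (94.9006,21.9399) → (116.1974,81.6061).

Shape 5 is a line segment drawn with `<path>`. Its stroke #ff00ff means cut at S855, F1014. After flipping Y the toolpath is (111.9549,97.6096) → (169.3737,29.8367).

Shape 6 is a quadratic bezier drawn with `<path>`. Its stroke #000000 means score at S395, F2184. After flipping Y the toolpath is (48.8160,125.6304) → (41.5529,105.4110) → (38.7965,85.3395) → (40.5467,65.4159) → (46.8036,45.6403) → (57.5672,26.0126).

Shape 7 is a open polyline drawn with `<path>`. Its stroke #000000 means score at S395, F2184. After flipping Y the toolpath is (176.1682,123.1020) → (123.6326,109.6411) → (48.9993,97.7230) → (199.1252,109.9711) → (116.1304,61.3383) → (173.5451,50.9814).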